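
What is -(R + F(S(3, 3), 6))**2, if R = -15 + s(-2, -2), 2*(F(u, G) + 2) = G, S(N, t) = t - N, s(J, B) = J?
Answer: -256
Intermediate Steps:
F(u, G) = -2 + G/2
R = -17 (R = -15 - 2 = -17)
-(R + F(S(3, 3), 6))**2 = -(-17 + (-2 + (1/2)*6))**2 = -(-17 + (-2 + 3))**2 = -(-17 + 1)**2 = -1*(-16)**2 = -1*256 = -256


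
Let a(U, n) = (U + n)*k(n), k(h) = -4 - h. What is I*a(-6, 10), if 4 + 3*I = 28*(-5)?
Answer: 2688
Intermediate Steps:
I = -48 (I = -4/3 + (28*(-5))/3 = -4/3 + (1/3)*(-140) = -4/3 - 140/3 = -48)
a(U, n) = (-4 - n)*(U + n) (a(U, n) = (U + n)*(-4 - n) = (-4 - n)*(U + n))
I*a(-6, 10) = -(-48)*(4 + 10)*(-6 + 10) = -(-48)*14*4 = -48*(-56) = 2688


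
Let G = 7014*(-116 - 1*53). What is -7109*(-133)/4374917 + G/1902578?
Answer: -1693498036678/4161810418013 ≈ -0.40691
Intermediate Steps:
G = -1185366 (G = 7014*(-116 - 53) = 7014*(-169) = -1185366)
-7109*(-133)/4374917 + G/1902578 = -7109*(-133)/4374917 - 1185366/1902578 = 945497*(1/4374917) - 1185366*1/1902578 = 945497/4374917 - 592683/951289 = -1693498036678/4161810418013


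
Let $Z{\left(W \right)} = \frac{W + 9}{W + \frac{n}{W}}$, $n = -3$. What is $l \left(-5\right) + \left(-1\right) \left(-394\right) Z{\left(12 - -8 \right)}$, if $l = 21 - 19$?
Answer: $\frac{224550}{397} \approx 565.62$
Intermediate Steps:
$Z{\left(W \right)} = \frac{9 + W}{W - \frac{3}{W}}$ ($Z{\left(W \right)} = \frac{W + 9}{W - \frac{3}{W}} = \frac{9 + W}{W - \frac{3}{W}}$)
$l = 2$
$l \left(-5\right) + \left(-1\right) \left(-394\right) Z{\left(12 - -8 \right)} = 2 \left(-5\right) + \left(-1\right) \left(-394\right) \frac{\left(12 - -8\right) \left(9 + \left(12 - -8\right)\right)}{-3 + \left(12 - -8\right)^{2}} = -10 + 394 \frac{\left(12 + 8\right) \left(9 + \left(12 + 8\right)\right)}{-3 + \left(12 + 8\right)^{2}} = -10 + 394 \frac{20 \left(9 + 20\right)}{-3 + 20^{2}} = -10 + 394 \cdot 20 \frac{1}{-3 + 400} \cdot 29 = -10 + 394 \cdot 20 \cdot \frac{1}{397} \cdot 29 = -10 + 394 \cdot \frac{580}{397} = -10 + \frac{228520}{397} = \frac{224550}{397}$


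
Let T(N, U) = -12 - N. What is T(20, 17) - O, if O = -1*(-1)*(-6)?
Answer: -26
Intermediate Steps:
O = -6 (O = 1*(-6) = -6)
T(20, 17) - O = (-12 - 1*20) - 1*(-6) = (-12 - 20) + 6 = -32 + 6 = -26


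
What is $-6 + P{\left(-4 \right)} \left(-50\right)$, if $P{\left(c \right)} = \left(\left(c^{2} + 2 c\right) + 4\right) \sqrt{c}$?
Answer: $-6 - 1200 i \approx -6.0 - 1200.0 i$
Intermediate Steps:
$P{\left(c \right)} = \sqrt{c} \left(4 + c^{2} + 2 c\right)$ ($P{\left(c \right)} = \left(4 + c^{2} + 2 c\right) \sqrt{c} = \sqrt{c} \left(4 + c^{2} + 2 c\right)$)
$-6 + P{\left(-4 \right)} \left(-50\right) = -6 + \sqrt{-4} \left(4 + \left(-4\right)^{2} + 2 \left(-4\right)\right) \left(-50\right) = -6 + 2 i \left(4 + 16 - 8\right) \left(-50\right) = -6 + 2 i 12 \left(-50\right) = -6 + 24 i \left(-50\right) = -6 - 1200 i$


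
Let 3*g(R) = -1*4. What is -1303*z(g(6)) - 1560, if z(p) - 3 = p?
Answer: -11195/3 ≈ -3731.7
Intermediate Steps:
g(R) = -4/3 (g(R) = (-1*4)/3 = (⅓)*(-4) = -4/3)
z(p) = 3 + p
-1303*z(g(6)) - 1560 = -1303*(3 - 4/3) - 1560 = -1303*5/3 - 1560 = -6515/3 - 1560 = -11195/3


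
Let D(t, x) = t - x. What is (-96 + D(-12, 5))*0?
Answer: 0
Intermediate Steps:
(-96 + D(-12, 5))*0 = (-96 + (-12 - 1*5))*0 = (-96 + (-12 - 5))*0 = (-96 - 17)*0 = -113*0 = 0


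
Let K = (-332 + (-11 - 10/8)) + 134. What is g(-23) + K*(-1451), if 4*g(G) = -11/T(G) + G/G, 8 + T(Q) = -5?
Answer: 15863807/52 ≈ 3.0507e+5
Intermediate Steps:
T(Q) = -13 (T(Q) = -8 - 5 = -13)
g(G) = 6/13 (g(G) = (-11/(-13) + G/G)/4 = (-11*(-1/13) + 1)/4 = (11/13 + 1)/4 = (¼)*(24/13) = 6/13)
K = -841/4 (K = (-332 + (-11 - 10/8)) + 134 = (-332 + (-11 - 5*¼)) + 134 = (-332 + (-11 - 5/4)) + 134 = (-332 - 49/4) + 134 = -1377/4 + 134 = -841/4 ≈ -210.25)
g(-23) + K*(-1451) = 6/13 - 841/4*(-1451) = 6/13 + 1220291/4 = 15863807/52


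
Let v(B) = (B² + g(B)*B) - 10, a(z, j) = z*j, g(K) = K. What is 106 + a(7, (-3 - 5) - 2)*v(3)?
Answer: -454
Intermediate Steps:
a(z, j) = j*z
v(B) = -10 + 2*B² (v(B) = (B² + B*B) - 10 = (B² + B²) - 10 = 2*B² - 10 = -10 + 2*B²)
106 + a(7, (-3 - 5) - 2)*v(3) = 106 + (((-3 - 5) - 2)*7)*(-10 + 2*3²) = 106 + ((-8 - 2)*7)*(-10 + 2*9) = 106 + (-10*7)*(-10 + 18) = 106 - 70*8 = 106 - 560 = -454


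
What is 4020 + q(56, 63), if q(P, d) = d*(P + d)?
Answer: 11517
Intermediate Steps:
4020 + q(56, 63) = 4020 + 63*(56 + 63) = 4020 + 63*119 = 4020 + 7497 = 11517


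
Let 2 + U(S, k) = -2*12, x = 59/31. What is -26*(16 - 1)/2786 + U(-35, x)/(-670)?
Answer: -47216/466655 ≈ -0.10118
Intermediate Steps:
x = 59/31 (x = 59*(1/31) = 59/31 ≈ 1.9032)
U(S, k) = -26 (U(S, k) = -2 - 2*12 = -2 - 24 = -26)
-26*(16 - 1)/2786 + U(-35, x)/(-670) = -26*(16 - 1)/2786 - 26/(-670) = -26*15*(1/2786) - 26*(-1/670) = -390*1/2786 + 13/335 = -195/1393 + 13/335 = -47216/466655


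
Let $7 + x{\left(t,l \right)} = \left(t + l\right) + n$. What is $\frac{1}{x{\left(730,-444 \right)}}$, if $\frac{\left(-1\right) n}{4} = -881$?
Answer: $\frac{1}{3803} \approx 0.00026295$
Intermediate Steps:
$n = 3524$ ($n = \left(-4\right) \left(-881\right) = 3524$)
$x{\left(t,l \right)} = 3517 + l + t$ ($x{\left(t,l \right)} = -7 + \left(\left(t + l\right) + 3524\right) = -7 + \left(\left(l + t\right) + 3524\right) = -7 + \left(3524 + l + t\right) = 3517 + l + t$)
$\frac{1}{x{\left(730,-444 \right)}} = \frac{1}{3517 - 444 + 730} = \frac{1}{3803}$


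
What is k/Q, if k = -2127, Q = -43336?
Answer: 2127/43336 ≈ 0.049082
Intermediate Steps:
k/Q = -2127/(-43336) = -2127*(-1/43336) = 2127/43336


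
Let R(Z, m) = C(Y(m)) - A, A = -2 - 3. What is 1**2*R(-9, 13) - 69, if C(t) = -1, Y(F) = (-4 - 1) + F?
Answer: -65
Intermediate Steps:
Y(F) = -5 + F
A = -5
R(Z, m) = 4 (R(Z, m) = -1 - 1*(-5) = -1 + 5 = 4)
1**2*R(-9, 13) - 69 = 1**2*4 - 69 = 1*4 - 69 = 4 - 69 = -65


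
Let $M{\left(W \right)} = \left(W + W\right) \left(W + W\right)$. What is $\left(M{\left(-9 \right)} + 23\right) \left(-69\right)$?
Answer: $-23943$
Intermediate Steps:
$M{\left(W \right)} = 4 W^{2}$ ($M{\left(W \right)} = 2 W 2 W = 4 W^{2}$)
$\left(M{\left(-9 \right)} + 23\right) \left(-69\right) = \left(4 \left(-9\right)^{2} + 23\right) \left(-69\right) = \left(4 \cdot 81 + 23\right) \left(-69\right) = \left(324 + 23\right) \left(-69\right) = 347 \left(-69\right) = -23943$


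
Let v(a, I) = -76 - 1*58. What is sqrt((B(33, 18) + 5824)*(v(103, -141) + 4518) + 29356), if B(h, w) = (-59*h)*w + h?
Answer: 2*I*sqrt(31983805) ≈ 11311.0*I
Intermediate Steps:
B(h, w) = h - 59*h*w (B(h, w) = -59*h*w + h = h - 59*h*w)
v(a, I) = -134 (v(a, I) = -76 - 58 = -134)
sqrt((B(33, 18) + 5824)*(v(103, -141) + 4518) + 29356) = sqrt((33*(1 - 59*18) + 5824)*(-134 + 4518) + 29356) = sqrt((33*(1 - 1062) + 5824)*4384 + 29356) = sqrt((33*(-1061) + 5824)*4384 + 29356) = sqrt((-35013 + 5824)*4384 + 29356) = sqrt(-29189*4384 + 29356) = sqrt(-127964576 + 29356) = sqrt(-127935220) = 2*I*sqrt(31983805)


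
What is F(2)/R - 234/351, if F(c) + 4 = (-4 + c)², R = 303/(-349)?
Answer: -⅔ ≈ -0.66667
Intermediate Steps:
R = -303/349 (R = 303*(-1/349) = -303/349 ≈ -0.86819)
F(c) = -4 + (-4 + c)²
F(2)/R - 234/351 = (-4 + (-4 + 2)²)/(-303/349) - 234/351 = (-4 + (-2)²)*(-349/303) - 234*1/351 = (-4 + 4)*(-349/303) - ⅔ = 0*(-349/303) - ⅔ = 0 - ⅔ = -⅔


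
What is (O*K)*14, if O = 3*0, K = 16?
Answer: 0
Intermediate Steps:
O = 0
(O*K)*14 = (0*16)*14 = 0*14 = 0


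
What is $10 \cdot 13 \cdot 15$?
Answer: $1950$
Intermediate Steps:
$10 \cdot 13 \cdot 15 = 130 \cdot 15 = 1950$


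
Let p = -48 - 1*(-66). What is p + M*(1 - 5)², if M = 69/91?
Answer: 2742/91 ≈ 30.132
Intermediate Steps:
p = 18 (p = -48 + 66 = 18)
M = 69/91 (M = 69*(1/91) = 69/91 ≈ 0.75824)
p + M*(1 - 5)² = 18 + 69*(1 - 5)²/91 = 18 + (69/91)*(-4)² = 18 + (69/91)*16 = 18 + 1104/91 = 2742/91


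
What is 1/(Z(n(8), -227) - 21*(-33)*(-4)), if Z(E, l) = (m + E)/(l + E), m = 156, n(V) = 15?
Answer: -212/587835 ≈ -0.00036065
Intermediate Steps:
Z(E, l) = (156 + E)/(E + l) (Z(E, l) = (156 + E)/(l + E) = (156 + E)/(E + l))
1/(Z(n(8), -227) - 21*(-33)*(-4)) = 1/((156 + 15)/(15 - 227) - 21*(-33)*(-4)) = 1/(171/(-212) + 693*(-4)) = 1/(-1/212*171 - 2772) = 1/(-171/212 - 2772) = 1/(-587835/212) = -212/587835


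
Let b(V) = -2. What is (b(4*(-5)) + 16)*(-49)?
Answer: -686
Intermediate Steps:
(b(4*(-5)) + 16)*(-49) = (-2 + 16)*(-49) = 14*(-49) = -686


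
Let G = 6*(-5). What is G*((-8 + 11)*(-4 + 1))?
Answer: 270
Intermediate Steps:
G = -30
G*((-8 + 11)*(-4 + 1)) = -30*(-8 + 11)*(-4 + 1) = -90*(-3) = -30*(-9) = 270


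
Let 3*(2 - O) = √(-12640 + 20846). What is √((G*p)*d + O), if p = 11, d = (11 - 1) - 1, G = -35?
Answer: √(-31167 - 3*√8206)/3 ≈ 59.103*I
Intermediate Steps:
d = 9 (d = 10 - 1 = 9)
O = 2 - √8206/3 (O = 2 - √(-12640 + 20846)/3 = 2 - √8206/3 ≈ -28.196)
√((G*p)*d + O) = √(-35*11*9 + (2 - √8206/3)) = √(-385*9 + (2 - √8206/3)) = √(-3465 + (2 - √8206/3)) = √(-3463 - √8206/3)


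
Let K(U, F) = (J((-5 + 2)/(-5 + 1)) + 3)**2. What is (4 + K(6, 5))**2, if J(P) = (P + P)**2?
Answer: 255025/256 ≈ 996.19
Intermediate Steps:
J(P) = 4*P**2 (J(P) = (2*P)**2 = 4*P**2)
K(U, F) = 441/16 (K(U, F) = (4*((-5 + 2)/(-5 + 1))**2 + 3)**2 = (4*(-3/(-4))**2 + 3)**2 = (4*(-3*(-1/4))**2 + 3)**2 = (4*(3/4)**2 + 3)**2 = (4*(9/16) + 3)**2 = (9/4 + 3)**2 = (21/4)**2 = 441/16)
(4 + K(6, 5))**2 = (4 + 441/16)**2 = (505/16)**2 = 255025/256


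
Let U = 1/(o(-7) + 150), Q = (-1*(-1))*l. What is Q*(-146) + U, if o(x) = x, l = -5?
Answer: 104391/143 ≈ 730.01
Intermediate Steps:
Q = -5 (Q = -1*(-1)*(-5) = 1*(-5) = -5)
U = 1/143 (U = 1/(-7 + 150) = 1/143 ≈ 0.0069930)
Q*(-146) + U = -5*(-146) + 1/143 = 730 + 1/143 = 104391/143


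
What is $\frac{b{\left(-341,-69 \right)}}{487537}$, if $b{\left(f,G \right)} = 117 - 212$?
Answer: $- \frac{95}{487537} \approx -0.00019486$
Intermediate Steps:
$b{\left(f,G \right)} = -95$ ($b{\left(f,G \right)} = 117 - 212 = -95$)
$\frac{b{\left(-341,-69 \right)}}{487537} = - \frac{95}{487537}$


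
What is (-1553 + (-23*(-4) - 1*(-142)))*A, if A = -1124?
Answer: 1482556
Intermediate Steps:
(-1553 + (-23*(-4) - 1*(-142)))*A = (-1553 + (-23*(-4) - 1*(-142)))*(-1124) = (-1553 + (92 + 142))*(-1124) = (-1553 + 234)*(-1124) = -1319*(-1124) = 1482556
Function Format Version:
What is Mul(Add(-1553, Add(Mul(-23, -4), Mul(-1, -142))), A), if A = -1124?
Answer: 1482556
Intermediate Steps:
Mul(Add(-1553, Add(Mul(-23, -4), Mul(-1, -142))), A) = Mul(Add(-1553, Add(Mul(-23, -4), Mul(-1, -142))), -1124) = Mul(Add(-1553, Add(92, 142)), -1124) = Mul(Add(-1553, 234), -1124) = Mul(-1319, -1124) = 1482556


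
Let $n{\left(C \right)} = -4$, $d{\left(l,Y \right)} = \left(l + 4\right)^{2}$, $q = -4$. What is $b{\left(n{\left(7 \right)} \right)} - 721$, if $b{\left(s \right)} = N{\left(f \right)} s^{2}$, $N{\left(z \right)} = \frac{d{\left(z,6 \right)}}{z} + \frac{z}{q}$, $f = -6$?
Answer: $- \frac{2123}{3} \approx -707.67$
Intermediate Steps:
$d{\left(l,Y \right)} = \left(4 + l\right)^{2}$
$N{\left(z \right)} = - \frac{z}{4} + \frac{\left(4 + z\right)^{2}}{z}$ ($N{\left(z \right)} = \frac{\left(4 + z\right)^{2}}{z} + \frac{z}{-4} = \frac{\left(4 + z\right)^{2}}{z} + z \left(- \frac{1}{4}\right) = \frac{\left(4 + z\right)^{2}}{z} - \frac{z}{4} = - \frac{z}{4} + \frac{\left(4 + z\right)^{2}}{z}$)
$b{\left(s \right)} = \frac{5 s^{2}}{6}$ ($b{\left(s \right)} = \left(\left(- \frac{1}{4}\right) \left(-6\right) + \frac{\left(4 - 6\right)^{2}}{-6}\right) s^{2} = \left(\frac{3}{2} - \frac{\left(-2\right)^{2}}{6}\right) s^{2} = \left(\frac{3}{2} - \frac{2}{3}\right) s^{2} = \frac{5 s^{2}}{6}$)
$b{\left(n{\left(7 \right)} \right)} - 721 = \frac{5 \left(-4\right)^{2}}{6} - 721 = \frac{5}{6} \cdot 16 - 721 = \frac{40}{3} - 721 = - \frac{2123}{3}$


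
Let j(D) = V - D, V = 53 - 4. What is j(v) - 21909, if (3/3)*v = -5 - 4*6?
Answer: -21831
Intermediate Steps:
V = 49
v = -29 (v = -5 - 4*6 = -5 - 24 = -29)
j(D) = 49 - D
j(v) - 21909 = (49 - 1*(-29)) - 21909 = (49 + 29) - 21909 = 78 - 21909 = -21831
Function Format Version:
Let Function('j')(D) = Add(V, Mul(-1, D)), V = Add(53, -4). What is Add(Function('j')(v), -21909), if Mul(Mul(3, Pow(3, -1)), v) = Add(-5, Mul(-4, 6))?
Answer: -21831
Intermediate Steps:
V = 49
v = -29 (v = Add(-5, Mul(-4, 6)) = Add(-5, -24) = -29)
Function('j')(D) = Add(49, Mul(-1, D))
Add(Function('j')(v), -21909) = Add(Add(49, Mul(-1, -29)), -21909) = Add(Add(49, 29), -21909) = Add(78, -21909) = -21831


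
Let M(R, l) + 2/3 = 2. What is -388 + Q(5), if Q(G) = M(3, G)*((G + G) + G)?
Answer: -368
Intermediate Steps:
M(R, l) = 4/3 (M(R, l) = -⅔ + 2 = 4/3)
Q(G) = 4*G (Q(G) = 4*((G + G) + G)/3 = 4*(2*G + G)/3 = 4*(3*G)/3 = 4*G)
-388 + Q(5) = -388 + 4*5 = -388 + 20 = -368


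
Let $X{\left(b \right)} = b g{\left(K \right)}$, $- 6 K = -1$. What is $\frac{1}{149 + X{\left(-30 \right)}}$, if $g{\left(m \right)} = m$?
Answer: $\frac{1}{144} \approx 0.0069444$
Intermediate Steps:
$K = \frac{1}{6}$ ($K = \left(- \frac{1}{6}\right) \left(-1\right) = \frac{1}{6} \approx 0.16667$)
$X{\left(b \right)} = \frac{b}{6}$ ($X{\left(b \right)} = b \frac{1}{6} = \frac{b}{6}$)
$\frac{1}{149 + X{\left(-30 \right)}} = \frac{1}{149 + \frac{1}{6} \left(-30\right)} = \frac{1}{149 - 5} = \frac{1}{144}$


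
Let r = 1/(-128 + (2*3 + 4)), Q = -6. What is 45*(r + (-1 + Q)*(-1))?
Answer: 37125/118 ≈ 314.62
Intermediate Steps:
r = -1/118 (r = 1/(-128 + (6 + 4)) = 1/(-128 + 10) = 1/(-118) = -1/118 ≈ -0.0084746)
45*(r + (-1 + Q)*(-1)) = 45*(-1/118 + (-1 - 6)*(-1)) = 45*(-1/118 - 7*(-1)) = 45*(-1/118 + 7) = 45*(825/118) = 37125/118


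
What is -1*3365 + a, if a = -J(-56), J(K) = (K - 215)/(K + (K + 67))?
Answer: -151696/45 ≈ -3371.0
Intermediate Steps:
J(K) = (-215 + K)/(67 + 2*K) (J(K) = (-215 + K)/(K + (67 + K)) = (-215 + K)/(67 + 2*K))
a = -271/45 (a = -(-215 - 56)/(67 + 2*(-56)) = -(-271)/(67 - 112) = -(-271)/(-45) = -(-1)*(-271)/45 = -1*271/45 = -271/45 ≈ -6.0222)
-1*3365 + a = -1*3365 - 271/45 = -3365 - 271/45 = -151696/45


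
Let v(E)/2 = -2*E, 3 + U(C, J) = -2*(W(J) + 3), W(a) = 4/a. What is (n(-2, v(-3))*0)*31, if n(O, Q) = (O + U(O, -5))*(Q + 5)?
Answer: 0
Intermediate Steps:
U(C, J) = -9 - 8/J (U(C, J) = -3 - 2*(4/J + 3) = -3 - 2*(3 + 4/J) = -3 + (-6 - 8/J) = -9 - 8/J)
v(E) = -4*E (v(E) = 2*(-2*E) = -4*E)
n(O, Q) = (5 + Q)*(-37/5 + O) (n(O, Q) = (O + (-9 - 8/(-5)))*(Q + 5) = (O + (-9 - 8*(-⅕)))*(5 + Q) = (O + (-9 + 8/5))*(5 + Q) = (O - 37/5)*(5 + Q) = (-37/5 + O)*(5 + Q) = (5 + Q)*(-37/5 + O))
(n(-2, v(-3))*0)*31 = ((-37 + 5*(-2) - (-148)*(-3)/5 - (-8)*(-3))*0)*31 = ((-37 - 10 - 37/5*12 - 2*12)*0)*31 = ((-37 - 10 - 444/5 - 24)*0)*31 = -799/5*0*31 = 0*31 = 0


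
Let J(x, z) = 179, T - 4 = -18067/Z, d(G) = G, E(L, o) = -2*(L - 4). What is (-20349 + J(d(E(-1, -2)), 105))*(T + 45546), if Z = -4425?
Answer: -813160879778/885 ≈ -9.1883e+8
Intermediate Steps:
E(L, o) = 8 - 2*L (E(L, o) = -2*(-4 + L) = 8 - 2*L)
T = 35767/4425 (T = 4 - 18067/(-4425) = 4 - 18067*(-1/4425) = 4 + 18067/4425 = 35767/4425 ≈ 8.0829)
(-20349 + J(d(E(-1, -2)), 105))*(T + 45546) = (-20349 + 179)*(35767/4425 + 45546) = -20170*201576817/4425 = -813160879778/885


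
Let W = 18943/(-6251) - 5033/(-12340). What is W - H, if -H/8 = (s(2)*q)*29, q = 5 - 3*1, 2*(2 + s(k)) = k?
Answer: -1894422163/4059860 ≈ -466.62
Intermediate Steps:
s(k) = -2 + k/2
q = 2 (q = 5 - 3 = 2)
H = 464 (H = -8*(-2 + (1/2)*2)*2*29 = -8*(-2 + 1)*2*29 = -8*(-1*2)*29 = -(-16)*29 = -8*(-58) = 464)
W = -10647123/4059860 (W = 18943*(-1/6251) - 5033*(-1/12340) = -997/329 + 5033/12340 = -10647123/4059860 ≈ -2.6225)
W - H = -10647123/4059860 - 1*464 = -10647123/4059860 - 464 = -1894422163/4059860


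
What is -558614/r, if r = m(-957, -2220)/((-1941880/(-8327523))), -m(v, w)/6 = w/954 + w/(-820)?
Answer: 1178593211468680/20643929517 ≈ 57092.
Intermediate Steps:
m(v, w) = 67*w/65190 (m(v, w) = -6*(w/954 + w/(-820)) = -6*(w*(1/954) + w*(-1/820)) = -6*(w/954 - w/820) = -(-67)*w/65190 = 67*w/65190)
r = -20643929517/2109852620 (r = ((67/65190)*(-2220))/((-1941880/(-8327523))) = -4958/(2173*((-1941880*(-1/8327523)))) = -4958/(2173*1941880/8327523) = -4958/2173*8327523/1941880 = -20643929517/2109852620 ≈ -9.7845)
-558614/r = -558614/(-20643929517/2109852620) = -558614*(-2109852620/20643929517) = 1178593211468680/20643929517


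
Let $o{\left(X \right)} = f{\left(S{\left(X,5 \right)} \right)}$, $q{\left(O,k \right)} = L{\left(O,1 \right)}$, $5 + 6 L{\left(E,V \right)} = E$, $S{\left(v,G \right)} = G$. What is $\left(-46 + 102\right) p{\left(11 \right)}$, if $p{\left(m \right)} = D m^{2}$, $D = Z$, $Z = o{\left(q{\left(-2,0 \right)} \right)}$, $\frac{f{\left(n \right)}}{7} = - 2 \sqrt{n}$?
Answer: $- 94864 \sqrt{5} \approx -2.1212 \cdot 10^{5}$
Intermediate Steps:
$L{\left(E,V \right)} = - \frac{5}{6} + \frac{E}{6}$
$q{\left(O,k \right)} = - \frac{5}{6} + \frac{O}{6}$
$f{\left(n \right)} = - 14 \sqrt{n}$ ($f{\left(n \right)} = 7 \left(- 2 \sqrt{n}\right) = - 14 \sqrt{n}$)
$o{\left(X \right)} = - 14 \sqrt{5}$
$Z = - 14 \sqrt{5} \approx -31.305$
$D = - 14 \sqrt{5} \approx -31.305$
$p{\left(m \right)} = - 14 \sqrt{5} m^{2}$
$\left(-46 + 102\right) p{\left(11 \right)} = \left(-46 + 102\right) \left(- 14 \sqrt{5} \cdot 11^{2}\right) = 56 \left(\left(-14\right) \sqrt{5} \cdot 121\right) = 56 \left(- 1694 \sqrt{5}\right) = - 94864 \sqrt{5}$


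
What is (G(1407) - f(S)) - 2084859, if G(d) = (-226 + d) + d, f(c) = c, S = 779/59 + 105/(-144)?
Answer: -5897026799/2832 ≈ -2.0823e+6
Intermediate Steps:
S = 35327/2832 (S = 779*(1/59) + 105*(-1/144) = 779/59 - 35/48 = 35327/2832 ≈ 12.474)
G(d) = -226 + 2*d
(G(1407) - f(S)) - 2084859 = ((-226 + 2*1407) - 1*35327/2832) - 2084859 = ((-226 + 2814) - 35327/2832) - 2084859 = (2588 - 35327/2832) - 2084859 = 7293889/2832 - 2084859 = -5897026799/2832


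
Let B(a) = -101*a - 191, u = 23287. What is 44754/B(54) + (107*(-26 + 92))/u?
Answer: -91120128/11950465 ≈ -7.6248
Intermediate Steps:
B(a) = -191 - 101*a
44754/B(54) + (107*(-26 + 92))/u = 44754/(-191 - 101*54) + (107*(-26 + 92))/23287 = 44754/(-191 - 5454) + (107*66)*(1/23287) = 44754/(-5645) + 7062*(1/23287) = 44754*(-1/5645) + 642/2117 = -44754/5645 + 642/2117 = -91120128/11950465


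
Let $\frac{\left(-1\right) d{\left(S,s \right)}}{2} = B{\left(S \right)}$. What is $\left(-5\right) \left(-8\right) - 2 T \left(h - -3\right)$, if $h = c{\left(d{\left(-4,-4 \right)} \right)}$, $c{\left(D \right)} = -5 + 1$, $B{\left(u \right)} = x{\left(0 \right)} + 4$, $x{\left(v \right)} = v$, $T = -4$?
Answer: $-320$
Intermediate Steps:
$B{\left(u \right)} = 4$ ($B{\left(u \right)} = 0 + 4 = 4$)
$d{\left(S,s \right)} = -8$ ($d{\left(S,s \right)} = \left(-2\right) 4 = -8$)
$c{\left(D \right)} = -4$
$h = -4$
$\left(-5\right) \left(-8\right) - 2 T \left(h - -3\right) = \left(-5\right) \left(-8\right) \left(-2\right) \left(-4\right) \left(-4 - -3\right) = 40 \cdot 8 \left(-4 + 3\right) = 40 \cdot 8 \left(-1\right) = 40 \left(-8\right) = -320$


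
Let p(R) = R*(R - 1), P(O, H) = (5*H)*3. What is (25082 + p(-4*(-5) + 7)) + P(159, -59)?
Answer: 24899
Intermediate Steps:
P(O, H) = 15*H
p(R) = R*(-1 + R)
(25082 + p(-4*(-5) + 7)) + P(159, -59) = (25082 + (-4*(-5) + 7)*(-1 + (-4*(-5) + 7))) + 15*(-59) = (25082 + (20 + 7)*(-1 + (20 + 7))) - 885 = (25082 + 27*(-1 + 27)) - 885 = (25082 + 27*26) - 885 = (25082 + 702) - 885 = 25784 - 885 = 24899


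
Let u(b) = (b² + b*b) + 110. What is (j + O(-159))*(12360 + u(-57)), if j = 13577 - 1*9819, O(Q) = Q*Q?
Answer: 550811752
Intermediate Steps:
O(Q) = Q²
u(b) = 110 + 2*b² (u(b) = (b² + b²) + 110 = 2*b² + 110 = 110 + 2*b²)
j = 3758 (j = 13577 - 9819 = 3758)
(j + O(-159))*(12360 + u(-57)) = (3758 + (-159)²)*(12360 + (110 + 2*(-57)²)) = (3758 + 25281)*(12360 + (110 + 2*3249)) = 29039*(12360 + (110 + 6498)) = 29039*(12360 + 6608) = 29039*18968 = 550811752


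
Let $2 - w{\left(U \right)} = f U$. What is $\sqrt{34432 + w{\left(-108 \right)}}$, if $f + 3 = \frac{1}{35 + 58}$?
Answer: $\frac{3 \sqrt{3642314}}{31} \approx 184.69$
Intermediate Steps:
$f = - \frac{278}{93}$ ($f = -3 + \frac{1}{35 + 58} = -3 + \frac{1}{93} = - \frac{278}{93} \approx -2.9892$)
$w{\left(U \right)} = 2 + \frac{278 U}{93}$ ($w{\left(U \right)} = 2 - - \frac{278 U}{93} = 2 + \frac{278 U}{93}$)
$\sqrt{34432 + w{\left(-108 \right)}} = \sqrt{34432 + \left(2 + \frac{278}{93} \left(-108\right)\right)} = \sqrt{34432 + \left(2 - \frac{10008}{31}\right)} = \sqrt{34432 - \frac{9946}{31}} = \sqrt{\frac{1057446}{31}} = \frac{3 \sqrt{3642314}}{31}$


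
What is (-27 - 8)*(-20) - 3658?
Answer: -2958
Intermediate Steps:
(-27 - 8)*(-20) - 3658 = -35*(-20) - 3658 = 700 - 3658 = -2958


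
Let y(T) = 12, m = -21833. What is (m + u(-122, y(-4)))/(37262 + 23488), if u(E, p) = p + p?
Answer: -21809/60750 ≈ -0.35900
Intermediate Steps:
u(E, p) = 2*p
(m + u(-122, y(-4)))/(37262 + 23488) = (-21833 + 2*12)/(37262 + 23488) = (-21833 + 24)/60750 = -21809*1/60750 = -21809/60750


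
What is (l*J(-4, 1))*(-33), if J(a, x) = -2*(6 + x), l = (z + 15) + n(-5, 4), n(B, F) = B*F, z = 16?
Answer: 5082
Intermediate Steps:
l = 11 (l = (16 + 15) - 5*4 = 31 - 20 = 11)
J(a, x) = -12 - 2*x
(l*J(-4, 1))*(-33) = (11*(-12 - 2*1))*(-33) = (11*(-12 - 2))*(-33) = (11*(-14))*(-33) = -154*(-33) = 5082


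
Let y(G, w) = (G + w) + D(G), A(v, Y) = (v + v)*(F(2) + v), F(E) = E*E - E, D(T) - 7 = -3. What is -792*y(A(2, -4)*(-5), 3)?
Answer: 57816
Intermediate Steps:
D(T) = 4 (D(T) = 7 - 3 = 4)
F(E) = E² - E
A(v, Y) = 2*v*(2 + v) (A(v, Y) = (v + v)*(2*(-1 + 2) + v) = (2*v)*(2*1 + v) = (2*v)*(2 + v) = 2*v*(2 + v))
y(G, w) = 4 + G + w (y(G, w) = (G + w) + 4 = 4 + G + w)
-792*y(A(2, -4)*(-5), 3) = -792*(4 + (2*2*(2 + 2))*(-5) + 3) = -792*(4 + (2*2*4)*(-5) + 3) = -792*(4 + 16*(-5) + 3) = -792*(4 - 80 + 3) = -792*(-73) = 57816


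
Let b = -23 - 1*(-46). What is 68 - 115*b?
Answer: -2577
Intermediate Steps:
b = 23 (b = -23 + 46 = 23)
68 - 115*b = 68 - 115*23 = 68 - 2645 = -2577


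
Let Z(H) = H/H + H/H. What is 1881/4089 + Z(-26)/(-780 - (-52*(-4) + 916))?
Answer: 595541/1297576 ≈ 0.45896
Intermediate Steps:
Z(H) = 2 (Z(H) = 1 + 1 = 2)
1881/4089 + Z(-26)/(-780 - (-52*(-4) + 916)) = 1881/4089 + 2/(-780 - (-52*(-4) + 916)) = 1881*(1/4089) + 2/(-780 - (208 + 916)) = 627/1363 + 2/(-780 - 1*1124) = 627/1363 + 2/(-780 - 1124) = 627/1363 + 2/(-1904) = 627/1363 + 2*(-1/1904) = 627/1363 - 1/952 = 595541/1297576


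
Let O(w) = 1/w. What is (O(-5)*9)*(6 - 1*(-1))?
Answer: -63/5 ≈ -12.600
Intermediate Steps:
(O(-5)*9)*(6 - 1*(-1)) = (9/(-5))*(6 - 1*(-1)) = (-⅕*9)*(6 + 1) = -9/5*7 = -63/5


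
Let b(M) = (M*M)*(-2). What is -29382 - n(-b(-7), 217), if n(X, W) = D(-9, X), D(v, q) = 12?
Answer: -29394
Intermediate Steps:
b(M) = -2*M² (b(M) = M²*(-2) = -2*M²)
n(X, W) = 12
-29382 - n(-b(-7), 217) = -29382 - 1*12 = -29382 - 12 = -29394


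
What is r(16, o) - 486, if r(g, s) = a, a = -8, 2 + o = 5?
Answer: -494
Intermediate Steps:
o = 3 (o = -2 + 5 = 3)
r(g, s) = -8
r(16, o) - 486 = -8 - 486 = -494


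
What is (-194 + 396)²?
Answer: 40804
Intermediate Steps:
(-194 + 396)² = 202² = 40804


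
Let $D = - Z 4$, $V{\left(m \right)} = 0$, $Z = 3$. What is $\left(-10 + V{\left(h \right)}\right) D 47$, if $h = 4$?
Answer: $5640$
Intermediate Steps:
$D = -12$ ($D = \left(-1\right) 3 \cdot 4 = \left(-3\right) 4 = -12$)
$\left(-10 + V{\left(h \right)}\right) D 47 = \left(-10 + 0\right) \left(-12\right) 47 = \left(-10\right) \left(-12\right) 47 = 120 \cdot 47 = 5640$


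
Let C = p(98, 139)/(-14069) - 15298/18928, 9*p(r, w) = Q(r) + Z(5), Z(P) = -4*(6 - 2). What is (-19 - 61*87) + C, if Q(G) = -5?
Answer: -2127777752743/399447048 ≈ -5326.8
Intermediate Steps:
Z(P) = -16 (Z(P) = -4*4 = -16)
p(r, w) = -7/3 (p(r, w) = (-5 - 16)/9 = (⅑)*(-21) = -7/3)
C = -322775095/399447048 (C = -7/3/(-14069) - 15298/18928 = -7/3*(-1/14069) - 15298*1/18928 = 7/42207 - 7649/9464 = -322775095/399447048 ≈ -0.80805)
(-19 - 61*87) + C = (-19 - 61*87) - 322775095/399447048 = (-19 - 5307) - 322775095/399447048 = -5326 - 322775095/399447048 = -2127777752743/399447048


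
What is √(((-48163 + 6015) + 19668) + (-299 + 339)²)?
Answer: 12*I*√145 ≈ 144.5*I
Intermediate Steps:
√(((-48163 + 6015) + 19668) + (-299 + 339)²) = √((-42148 + 19668) + 40²) = √(-22480 + 1600) = √(-20880) = 12*I*√145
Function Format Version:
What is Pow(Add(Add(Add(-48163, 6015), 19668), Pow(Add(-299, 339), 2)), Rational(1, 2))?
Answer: Mul(12, I, Pow(145, Rational(1, 2))) ≈ Mul(144.50, I)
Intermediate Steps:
Pow(Add(Add(Add(-48163, 6015), 19668), Pow(Add(-299, 339), 2)), Rational(1, 2)) = Pow(Add(Add(-42148, 19668), Pow(40, 2)), Rational(1, 2)) = Pow(Add(-22480, 1600), Rational(1, 2)) = Pow(-20880, Rational(1, 2)) = Mul(12, I, Pow(145, Rational(1, 2)))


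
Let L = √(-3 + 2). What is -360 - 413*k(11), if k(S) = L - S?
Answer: 4183 - 413*I ≈ 4183.0 - 413.0*I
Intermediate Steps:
L = I (L = √(-1) = I ≈ 1.0*I)
k(S) = I - S
-360 - 413*k(11) = -360 - 413*(I - 1*11) = -360 - 413*(I - 11) = -360 - 413*(-11 + I) = -360 + (4543 - 413*I) = 4183 - 413*I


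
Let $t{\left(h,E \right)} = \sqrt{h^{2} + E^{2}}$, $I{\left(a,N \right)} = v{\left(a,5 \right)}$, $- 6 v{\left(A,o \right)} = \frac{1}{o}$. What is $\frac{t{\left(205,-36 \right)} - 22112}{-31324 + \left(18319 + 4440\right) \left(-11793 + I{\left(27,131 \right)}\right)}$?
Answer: $\frac{663360}{8052869089} - \frac{30 \sqrt{43321}}{8052869089} \approx 8.16 \cdot 10^{-5}$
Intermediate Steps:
$v{\left(A,o \right)} = - \frac{1}{6 o}$
$I{\left(a,N \right)} = - \frac{1}{30}$ ($I{\left(a,N \right)} = - \frac{1}{6 \cdot 5} = \left(- \frac{1}{6}\right) \frac{1}{5} = - \frac{1}{30}$)
$t{\left(h,E \right)} = \sqrt{E^{2} + h^{2}}$
$\frac{t{\left(205,-36 \right)} - 22112}{-31324 + \left(18319 + 4440\right) \left(-11793 + I{\left(27,131 \right)}\right)} = \frac{\sqrt{\left(-36\right)^{2} + 205^{2}} - 22112}{-31324 + \left(18319 + 4440\right) \left(-11793 - \frac{1}{30}\right)} = \frac{\sqrt{1296 + 42025} - 22112}{-31324 + 22759 \left(- \frac{353791}{30}\right)} = \frac{\sqrt{43321} - 22112}{-31324 - \frac{8051929369}{30}} = \frac{-22112 + \sqrt{43321}}{- \frac{8052869089}{30}} = \left(-22112 + \sqrt{43321}\right) \left(- \frac{30}{8052869089}\right) = \frac{663360}{8052869089} - \frac{30 \sqrt{43321}}{8052869089}$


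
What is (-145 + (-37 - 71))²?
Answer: 64009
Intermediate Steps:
(-145 + (-37 - 71))² = (-145 - 108)² = (-253)² = 64009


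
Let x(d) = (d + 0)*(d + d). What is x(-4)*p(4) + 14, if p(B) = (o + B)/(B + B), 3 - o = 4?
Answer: 26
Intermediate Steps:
o = -1 (o = 3 - 1*4 = 3 - 4 = -1)
x(d) = 2*d² (x(d) = d*(2*d) = 2*d²)
p(B) = (-1 + B)/(2*B) (p(B) = (-1 + B)/(B + B) = (-1 + B)/((2*B)) = (-1 + B)*(1/(2*B)) = (-1 + B)/(2*B))
x(-4)*p(4) + 14 = (2*(-4)²)*((½)*(-1 + 4)/4) + 14 = (2*16)*((½)*(¼)*3) + 14 = 32*(3/8) + 14 = 12 + 14 = 26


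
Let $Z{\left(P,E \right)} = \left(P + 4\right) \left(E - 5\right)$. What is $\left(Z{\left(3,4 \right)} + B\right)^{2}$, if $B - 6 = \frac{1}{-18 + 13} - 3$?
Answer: $\frac{441}{25} \approx 17.64$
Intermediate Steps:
$Z{\left(P,E \right)} = \left(-5 + E\right) \left(4 + P\right)$ ($Z{\left(P,E \right)} = \left(4 + P\right) \left(-5 + E\right) = \left(-5 + E\right) \left(4 + P\right)$)
$B = \frac{14}{5}$ ($B = 6 - \left(3 - \frac{1}{-18 + 13}\right) = 6 - \left(3 - \frac{1}{-5}\right) = 6 - \frac{16}{5} = \frac{14}{5} \approx 2.8$)
$\left(Z{\left(3,4 \right)} + B\right)^{2} = \left(\left(-20 - 15 + 4 \cdot 4 + 4 \cdot 3\right) + \frac{14}{5}\right)^{2} = \left(\left(-20 - 15 + 16 + 12\right) + \frac{14}{5}\right)^{2} = \left(-7 + \frac{14}{5}\right)^{2} = \left(- \frac{21}{5}\right)^{2} = \frac{441}{25}$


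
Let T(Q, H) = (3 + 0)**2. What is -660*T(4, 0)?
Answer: -5940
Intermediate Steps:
T(Q, H) = 9 (T(Q, H) = 3**2 = 9)
-660*T(4, 0) = -660*9 = -5940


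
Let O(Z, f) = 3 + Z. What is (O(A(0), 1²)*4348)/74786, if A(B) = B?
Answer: 6522/37393 ≈ 0.17442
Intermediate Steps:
(O(A(0), 1²)*4348)/74786 = ((3 + 0)*4348)/74786 = (3*4348)*(1/74786) = 13044*(1/74786) = 6522/37393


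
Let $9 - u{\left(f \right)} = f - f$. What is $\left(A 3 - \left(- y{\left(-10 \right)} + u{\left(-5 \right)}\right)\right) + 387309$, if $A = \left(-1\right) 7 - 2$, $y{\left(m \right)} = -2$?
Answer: $387271$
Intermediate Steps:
$u{\left(f \right)} = 9$ ($u{\left(f \right)} = 9 - \left(f - f\right) = 9 - 0 = 9 + 0 = 9$)
$A = -9$ ($A = -7 - 2 = -9$)
$\left(A 3 - \left(- y{\left(-10 \right)} + u{\left(-5 \right)}\right)\right) + 387309 = \left(\left(-9\right) 3 - 11\right) + 387309 = \left(-27 - 11\right) + 387309 = -38 + 387309 = 387271$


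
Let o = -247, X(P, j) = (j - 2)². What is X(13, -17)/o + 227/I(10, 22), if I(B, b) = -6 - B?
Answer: -3255/208 ≈ -15.649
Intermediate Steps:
X(P, j) = (-2 + j)²
X(13, -17)/o + 227/I(10, 22) = (-2 - 17)²/(-247) + 227/(-6 - 1*10) = (-19)²*(-1/247) + 227/(-6 - 10) = 361*(-1/247) + 227/(-16) = -19/13 + 227*(-1/16) = -19/13 - 227/16 = -3255/208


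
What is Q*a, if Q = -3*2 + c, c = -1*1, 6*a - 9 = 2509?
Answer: -8813/3 ≈ -2937.7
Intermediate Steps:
a = 1259/3 (a = 3/2 + (⅙)*2509 = 3/2 + 2509/6 = 1259/3 ≈ 419.67)
c = -1
Q = -7 (Q = -3*2 - 1 = -6 - 1 = -7)
Q*a = -7*1259/3 = -8813/3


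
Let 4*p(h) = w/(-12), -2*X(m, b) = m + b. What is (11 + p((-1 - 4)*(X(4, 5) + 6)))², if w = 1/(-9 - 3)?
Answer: 40157569/331776 ≈ 121.04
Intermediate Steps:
w = -1/12 (w = 1/(-12) = -1/12 ≈ -0.083333)
X(m, b) = -b/2 - m/2 (X(m, b) = -(m + b)/2 = -(b + m)/2 = -b/2 - m/2)
p(h) = 1/576 (p(h) = (-1/12/(-12))/4 = (-1/12*(-1/12))/4 = (¼)*(1/144) = 1/576)
(11 + p((-1 - 4)*(X(4, 5) + 6)))² = (11 + 1/576)² = (6337/576)² = 40157569/331776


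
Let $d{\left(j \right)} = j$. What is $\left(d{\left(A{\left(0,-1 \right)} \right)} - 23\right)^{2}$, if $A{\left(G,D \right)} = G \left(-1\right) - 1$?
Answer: $576$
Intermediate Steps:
$A{\left(G,D \right)} = -1 - G$ ($A{\left(G,D \right)} = - G - 1 = -1 - G$)
$\left(d{\left(A{\left(0,-1 \right)} \right)} - 23\right)^{2} = \left(\left(-1 - 0\right) - 23\right)^{2} = \left(\left(-1 + 0\right) - 23\right)^{2} = \left(-1 - 23\right)^{2} = \left(-24\right)^{2} = 576$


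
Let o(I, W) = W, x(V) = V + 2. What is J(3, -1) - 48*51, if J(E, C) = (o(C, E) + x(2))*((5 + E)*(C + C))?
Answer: -2560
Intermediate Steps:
x(V) = 2 + V
J(E, C) = 2*C*(4 + E)*(5 + E) (J(E, C) = (E + (2 + 2))*((5 + E)*(C + C)) = (E + 4)*((5 + E)*(2*C)) = (4 + E)*(2*C*(5 + E)) = 2*C*(4 + E)*(5 + E))
J(3, -1) - 48*51 = 2*(-1)*(20 + 3² + 9*3) - 48*51 = 2*(-1)*(20 + 9 + 27) - 2448 = 2*(-1)*56 - 2448 = -112 - 2448 = -2560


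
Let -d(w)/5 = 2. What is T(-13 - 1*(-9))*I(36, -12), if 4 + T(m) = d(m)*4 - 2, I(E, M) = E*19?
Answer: -31464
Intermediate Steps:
I(E, M) = 19*E
d(w) = -10 (d(w) = -5*2 = -10)
T(m) = -46 (T(m) = -4 + (-10*4 - 2) = -4 + (-40 - 2) = -4 - 42 = -46)
T(-13 - 1*(-9))*I(36, -12) = -874*36 = -46*684 = -31464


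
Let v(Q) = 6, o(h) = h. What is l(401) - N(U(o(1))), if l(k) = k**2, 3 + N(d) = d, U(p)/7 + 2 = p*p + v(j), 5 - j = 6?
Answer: 160769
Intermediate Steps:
j = -1 (j = 5 - 1*6 = 5 - 6 = -1)
U(p) = 28 + 7*p**2 (U(p) = -14 + 7*(p*p + 6) = -14 + 7*(p**2 + 6) = -14 + 7*(6 + p**2) = -14 + (42 + 7*p**2) = 28 + 7*p**2)
N(d) = -3 + d
l(401) - N(U(o(1))) = 401**2 - (-3 + (28 + 7*1**2)) = 160801 - (-3 + (28 + 7*1)) = 160801 - (-3 + (28 + 7)) = 160801 - (-3 + 35) = 160801 - 1*32 = 160801 - 32 = 160769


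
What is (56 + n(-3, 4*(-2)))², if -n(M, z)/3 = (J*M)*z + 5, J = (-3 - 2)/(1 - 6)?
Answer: 961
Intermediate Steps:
J = 1 (J = -5/(-5) = -5*(-⅕) = 1)
n(M, z) = -15 - 3*M*z (n(M, z) = -3*((1*M)*z + 5) = -3*(M*z + 5) = -3*(5 + M*z) = -15 - 3*M*z)
(56 + n(-3, 4*(-2)))² = (56 + (-15 - 3*(-3)*4*(-2)))² = (56 + (-15 - 3*(-3)*(-8)))² = (56 + (-15 - 72))² = (56 - 87)² = (-31)² = 961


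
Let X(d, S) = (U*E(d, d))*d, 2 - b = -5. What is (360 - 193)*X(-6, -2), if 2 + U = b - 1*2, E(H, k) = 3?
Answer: -9018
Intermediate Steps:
b = 7 (b = 2 - 1*(-5) = 2 + 5 = 7)
U = 3 (U = -2 + (7 - 1*2) = -2 + (7 - 2) = -2 + 5 = 3)
X(d, S) = 9*d (X(d, S) = (3*3)*d = 9*d)
(360 - 193)*X(-6, -2) = (360 - 193)*(9*(-6)) = 167*(-54) = -9018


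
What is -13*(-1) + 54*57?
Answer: 3091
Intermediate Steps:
-13*(-1) + 54*57 = 13 + 3078 = 3091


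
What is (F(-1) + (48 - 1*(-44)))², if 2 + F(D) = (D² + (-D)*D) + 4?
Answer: 8836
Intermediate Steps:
F(D) = 2 (F(D) = -2 + ((D² + (-D)*D) + 4) = -2 + ((D² - D²) + 4) = -2 + (0 + 4) = -2 + 4 = 2)
(F(-1) + (48 - 1*(-44)))² = (2 + (48 - 1*(-44)))² = (2 + (48 + 44))² = (2 + 92)² = 94² = 8836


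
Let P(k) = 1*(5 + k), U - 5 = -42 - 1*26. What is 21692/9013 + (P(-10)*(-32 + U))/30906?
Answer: 674694127/278555778 ≈ 2.4221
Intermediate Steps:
U = -63 (U = 5 + (-42 - 1*26) = 5 + (-42 - 26) = 5 - 68 = -63)
P(k) = 5 + k
21692/9013 + (P(-10)*(-32 + U))/30906 = 21692/9013 + ((5 - 10)*(-32 - 63))/30906 = 21692*(1/9013) - 5*(-95)*(1/30906) = 21692/9013 + 475*(1/30906) = 21692/9013 + 475/30906 = 674694127/278555778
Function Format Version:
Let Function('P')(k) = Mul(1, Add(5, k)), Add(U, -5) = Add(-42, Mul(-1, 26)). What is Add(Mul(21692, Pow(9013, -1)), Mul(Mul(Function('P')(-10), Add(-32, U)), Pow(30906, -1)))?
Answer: Rational(674694127, 278555778) ≈ 2.4221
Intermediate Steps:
U = -63 (U = Add(5, Add(-42, Mul(-1, 26))) = Add(5, Add(-42, -26)) = Add(5, -68) = -63)
Function('P')(k) = Add(5, k)
Add(Mul(21692, Pow(9013, -1)), Mul(Mul(Function('P')(-10), Add(-32, U)), Pow(30906, -1))) = Add(Mul(21692, Pow(9013, -1)), Mul(Mul(Add(5, -10), Add(-32, -63)), Pow(30906, -1))) = Add(Mul(21692, Rational(1, 9013)), Mul(Mul(-5, -95), Rational(1, 30906))) = Add(Rational(21692, 9013), Mul(475, Rational(1, 30906))) = Add(Rational(21692, 9013), Rational(475, 30906)) = Rational(674694127, 278555778)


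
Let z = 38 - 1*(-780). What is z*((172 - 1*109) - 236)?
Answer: -141514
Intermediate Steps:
z = 818 (z = 38 + 780 = 818)
z*((172 - 1*109) - 236) = 818*((172 - 1*109) - 236) = 818*((172 - 109) - 236) = 818*(63 - 236) = 818*(-173) = -141514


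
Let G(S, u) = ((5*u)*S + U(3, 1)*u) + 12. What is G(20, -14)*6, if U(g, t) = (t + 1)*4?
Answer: -9000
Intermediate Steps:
U(g, t) = 4 + 4*t (U(g, t) = (1 + t)*4 = 4 + 4*t)
G(S, u) = 12 + 8*u + 5*S*u (G(S, u) = ((5*u)*S + (4 + 4*1)*u) + 12 = (5*S*u + (4 + 4)*u) + 12 = (5*S*u + 8*u) + 12 = (8*u + 5*S*u) + 12 = 12 + 8*u + 5*S*u)
G(20, -14)*6 = (12 + 8*(-14) + 5*20*(-14))*6 = (12 - 112 - 1400)*6 = -1500*6 = -9000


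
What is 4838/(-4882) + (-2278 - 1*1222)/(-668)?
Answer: 1731902/407647 ≈ 4.2485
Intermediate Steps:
4838/(-4882) + (-2278 - 1*1222)/(-668) = 4838*(-1/4882) + (-2278 - 1222)*(-1/668) = -2419/2441 - 3500*(-1/668) = -2419/2441 + 875/167 = 1731902/407647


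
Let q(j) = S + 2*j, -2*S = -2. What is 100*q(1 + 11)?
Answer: 2500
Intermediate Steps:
S = 1 (S = -½*(-2) = 1)
q(j) = 1 + 2*j
100*q(1 + 11) = 100*(1 + 2*(1 + 11)) = 100*(1 + 2*12) = 100*(1 + 24) = 100*25 = 2500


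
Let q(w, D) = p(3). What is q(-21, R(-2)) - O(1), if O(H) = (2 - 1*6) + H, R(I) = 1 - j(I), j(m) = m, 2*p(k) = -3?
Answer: 3/2 ≈ 1.5000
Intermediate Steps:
p(k) = -3/2 (p(k) = (1/2)*(-3) = -3/2)
R(I) = 1 - I
q(w, D) = -3/2
O(H) = -4 + H (O(H) = (2 - 6) + H = -4 + H)
q(-21, R(-2)) - O(1) = -3/2 - (-4 + 1) = -3/2 - 1*(-3) = -3/2 + 3 = 3/2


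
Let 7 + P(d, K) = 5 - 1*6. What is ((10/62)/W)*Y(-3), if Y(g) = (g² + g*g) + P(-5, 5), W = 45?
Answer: 10/279 ≈ 0.035842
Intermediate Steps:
P(d, K) = -8 (P(d, K) = -7 + (5 - 1*6) = -7 + (5 - 6) = -7 - 1 = -8)
Y(g) = -8 + 2*g² (Y(g) = (g² + g*g) - 8 = (g² + g²) - 8 = 2*g² - 8 = -8 + 2*g²)
((10/62)/W)*Y(-3) = ((10/62)/45)*(-8 + 2*(-3)²) = ((10*(1/62))*(1/45))*(-8 + 2*9) = ((5/31)*(1/45))*(-8 + 18) = (1/279)*10 = 10/279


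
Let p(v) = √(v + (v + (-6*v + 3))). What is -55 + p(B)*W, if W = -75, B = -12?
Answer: -55 - 75*√51 ≈ -590.61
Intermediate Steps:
p(v) = √(3 - 4*v) (p(v) = √(v + (v + (3 - 6*v))) = √(v + (3 - 5*v)) = √(3 - 4*v))
-55 + p(B)*W = -55 + √(3 - 4*(-12))*(-75) = -55 + √(3 + 48)*(-75) = -55 + √51*(-75) = -55 - 75*√51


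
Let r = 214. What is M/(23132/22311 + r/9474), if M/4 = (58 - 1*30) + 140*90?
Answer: 1779490733328/37321187 ≈ 47680.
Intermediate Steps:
M = 50512 (M = 4*((58 - 1*30) + 140*90) = 4*((58 - 30) + 12600) = 4*(28 + 12600) = 4*12628 = 50512)
M/(23132/22311 + r/9474) = 50512/(23132/22311 + 214/9474) = 50512/(23132*(1/22311) + 214*(1/9474)) = 50512/(23132/22311 + 107/4737) = 50512/(37321187/35229069) = 50512*(35229069/37321187) = 1779490733328/37321187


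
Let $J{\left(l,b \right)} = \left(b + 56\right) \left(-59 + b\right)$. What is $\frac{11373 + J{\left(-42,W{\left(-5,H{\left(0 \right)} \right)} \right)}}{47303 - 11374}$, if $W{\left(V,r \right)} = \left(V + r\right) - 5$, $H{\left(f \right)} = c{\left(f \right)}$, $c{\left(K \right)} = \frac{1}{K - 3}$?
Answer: $\frac{73861}{323361} \approx 0.22842$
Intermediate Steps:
$c{\left(K \right)} = \frac{1}{-3 + K}$
$H{\left(f \right)} = \frac{1}{-3 + f}$
$W{\left(V,r \right)} = -5 + V + r$
$J{\left(l,b \right)} = \left(-59 + b\right) \left(56 + b\right)$ ($J{\left(l,b \right)} = \left(56 + b\right) \left(-59 + b\right) = \left(-59 + b\right) \left(56 + b\right)$)
$\frac{11373 + J{\left(-42,W{\left(-5,H{\left(0 \right)} \right)} \right)}}{47303 - 11374} = \frac{11373 - \left(3304 - \left(-5 - 5 + \frac{1}{-3 + 0}\right)^{2} + 3 \left(-5 - 5 + \frac{1}{-3 + 0}\right)\right)}{47303 - 11374} = \frac{11373 - \left(3304 - \left(-5 - 5 + \frac{1}{-3}\right)^{2} + 3 \left(-5 - 5 + \frac{1}{-3}\right)\right)}{35929} = \left(11373 - \left(3304 - \left(-5 - 5 - \frac{1}{3}\right)^{2} + 3 \left(-5 - 5 - \frac{1}{3}\right)\right)\right) \frac{1}{35929} = \left(11373 - \left(3273 - \frac{961}{9}\right)\right) \frac{1}{35929} = \left(11373 + \left(-3304 + \frac{961}{9} + 31\right)\right) \frac{1}{35929} = \left(11373 - \frac{28496}{9}\right) \frac{1}{35929} = \frac{73861}{9} \cdot \frac{1}{35929} = \frac{73861}{323361}$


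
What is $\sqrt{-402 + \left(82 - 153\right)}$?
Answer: $i \sqrt{473} \approx 21.749 i$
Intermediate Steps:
$\sqrt{-402 + \left(82 - 153\right)} = \sqrt{-402 - 71} = \sqrt{-473} = i \sqrt{473}$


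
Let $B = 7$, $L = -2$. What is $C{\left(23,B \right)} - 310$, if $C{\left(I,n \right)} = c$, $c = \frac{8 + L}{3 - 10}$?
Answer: $- \frac{2176}{7} \approx -310.86$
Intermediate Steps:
$c = - \frac{6}{7}$ ($c = \frac{8 - 2}{3 - 10} = \frac{6}{-7} = 6 \left(- \frac{1}{7}\right) = - \frac{6}{7} \approx -0.85714$)
$C{\left(I,n \right)} = - \frac{6}{7}$
$C{\left(23,B \right)} - 310 = - \frac{6}{7} - 310 = - \frac{2176}{7}$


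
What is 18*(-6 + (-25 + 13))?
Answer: -324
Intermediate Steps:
18*(-6 + (-25 + 13)) = 18*(-6 - 12) = 18*(-18) = -324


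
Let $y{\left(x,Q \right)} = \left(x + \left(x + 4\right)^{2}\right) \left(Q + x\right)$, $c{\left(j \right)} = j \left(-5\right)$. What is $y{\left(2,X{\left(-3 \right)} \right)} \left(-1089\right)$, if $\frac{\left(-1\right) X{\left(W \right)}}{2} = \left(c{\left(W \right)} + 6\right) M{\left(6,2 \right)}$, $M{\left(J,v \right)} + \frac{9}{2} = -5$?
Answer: $-16594182$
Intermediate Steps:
$c{\left(j \right)} = - 5 j$
$M{\left(J,v \right)} = - \frac{19}{2}$ ($M{\left(J,v \right)} = - \frac{9}{2} - 5 = - \frac{19}{2}$)
$X{\left(W \right)} = 114 - 95 W$ ($X{\left(W \right)} = - 2 \left(- 5 W + 6\right) \left(- \frac{19}{2}\right) = - 2 \left(6 - 5 W\right) \left(- \frac{19}{2}\right) = - 2 \left(-57 + \frac{95 W}{2}\right) = 114 - 95 W$)
$y{\left(x,Q \right)} = \left(Q + x\right) \left(x + \left(4 + x\right)^{2}\right)$ ($y{\left(x,Q \right)} = \left(x + \left(4 + x\right)^{2}\right) \left(Q + x\right) = \left(Q + x\right) \left(x + \left(4 + x\right)^{2}\right)$)
$y{\left(2,X{\left(-3 \right)} \right)} \left(-1089\right) = \left(2^{2} + \left(114 - -285\right) 2 + \left(114 - -285\right) \left(4 + 2\right)^{2} + 2 \left(4 + 2\right)^{2}\right) \left(-1089\right) = \left(4 + \left(114 + 285\right) 2 + \left(114 + 285\right) 6^{2} + 2 \cdot 6^{2}\right) \left(-1089\right) = \left(4 + 399 \cdot 2 + 399 \cdot 36 + 2 \cdot 36\right) \left(-1089\right) = \left(4 + 798 + 14364 + 72\right) \left(-1089\right) = 15238 \left(-1089\right) = -16594182$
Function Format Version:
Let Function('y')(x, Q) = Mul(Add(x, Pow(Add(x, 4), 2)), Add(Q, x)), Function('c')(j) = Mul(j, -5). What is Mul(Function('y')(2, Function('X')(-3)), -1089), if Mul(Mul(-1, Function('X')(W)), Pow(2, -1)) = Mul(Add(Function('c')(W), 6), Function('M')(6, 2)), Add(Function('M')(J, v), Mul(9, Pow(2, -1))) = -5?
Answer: -16594182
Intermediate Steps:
Function('c')(j) = Mul(-5, j)
Function('M')(J, v) = Rational(-19, 2) (Function('M')(J, v) = Add(Rational(-9, 2), -5) = Rational(-19, 2))
Function('X')(W) = Add(114, Mul(-95, W)) (Function('X')(W) = Mul(-2, Mul(Add(Mul(-5, W), 6), Rational(-19, 2))) = Mul(-2, Mul(Add(6, Mul(-5, W)), Rational(-19, 2))) = Mul(-2, Add(-57, Mul(Rational(95, 2), W))) = Add(114, Mul(-95, W)))
Function('y')(x, Q) = Mul(Add(Q, x), Add(x, Pow(Add(4, x), 2))) (Function('y')(x, Q) = Mul(Add(x, Pow(Add(4, x), 2)), Add(Q, x)) = Mul(Add(Q, x), Add(x, Pow(Add(4, x), 2))))
Mul(Function('y')(2, Function('X')(-3)), -1089) = Mul(Add(Pow(2, 2), Mul(Add(114, Mul(-95, -3)), 2), Mul(Add(114, Mul(-95, -3)), Pow(Add(4, 2), 2)), Mul(2, Pow(Add(4, 2), 2))), -1089) = Mul(Add(4, Mul(Add(114, 285), 2), Mul(Add(114, 285), Pow(6, 2)), Mul(2, Pow(6, 2))), -1089) = Mul(Add(4, Mul(399, 2), Mul(399, 36), Mul(2, 36)), -1089) = Mul(Add(4, 798, 14364, 72), -1089) = Mul(15238, -1089) = -16594182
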